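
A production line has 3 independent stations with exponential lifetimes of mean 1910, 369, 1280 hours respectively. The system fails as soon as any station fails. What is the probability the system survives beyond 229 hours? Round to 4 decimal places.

0.3988

The first failure time is exponential with rate Σλ_i = 1/1910 + 1/369 + 1/1280 = 0.00401484 per hour.
P(min > 229) = e^(−0.00401484·229) = e^(−0.9194) ≈ 0.3988.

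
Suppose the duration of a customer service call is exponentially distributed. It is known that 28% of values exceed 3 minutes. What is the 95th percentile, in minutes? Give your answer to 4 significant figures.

e^(−λ·3) = 0.28 ⇒ λ = −ln(0.28)/3 = 0.424322.
95th percentile: 1 − e^(−λt) = 0.95, t = −ln(0.05)/λ = 7.06005 minutes.

7.060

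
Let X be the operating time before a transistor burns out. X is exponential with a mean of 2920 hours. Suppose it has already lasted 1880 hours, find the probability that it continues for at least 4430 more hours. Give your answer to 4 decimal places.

0.2193

The rate is λ = 1/2920 = 0.000342466 per hour.
The exponential is memoryless, so the remaining time is again Exp(λ): the condition X > 1880 is irrelevant.
P(X > 4430) = e^(−1.5171) ≈ 0.2193.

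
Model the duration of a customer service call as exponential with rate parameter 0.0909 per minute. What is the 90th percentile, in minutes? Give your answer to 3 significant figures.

Set 1 − e^(−λt) = 0.9, so t = −ln(0.1)/λ = 2.3026/0.0909 ≈ 25.331 minutes.

25.3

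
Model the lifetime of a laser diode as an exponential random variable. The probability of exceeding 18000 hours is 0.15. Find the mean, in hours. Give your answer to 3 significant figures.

9490

e^(−λ·18000) = 0.15 ⇒ λ = −ln(0.15)/18000 = 0.000105396.
Mean = 1/λ = 9488.07 hours.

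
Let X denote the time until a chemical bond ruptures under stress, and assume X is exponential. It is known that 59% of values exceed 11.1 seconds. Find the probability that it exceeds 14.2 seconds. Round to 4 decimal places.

0.5092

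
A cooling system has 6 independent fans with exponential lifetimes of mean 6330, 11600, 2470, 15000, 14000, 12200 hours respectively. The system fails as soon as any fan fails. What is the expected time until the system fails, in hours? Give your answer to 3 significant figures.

1150

The first failure time is exponential with rate Σλ_i = 1/6330 + 1/11600 + 1/2470 + 1/15000 + 1/14000 + 1/12200 = 0.000869106 per hour.
E[min] = 1/Σλ = 1/0.000869106 = 1150.61 hours.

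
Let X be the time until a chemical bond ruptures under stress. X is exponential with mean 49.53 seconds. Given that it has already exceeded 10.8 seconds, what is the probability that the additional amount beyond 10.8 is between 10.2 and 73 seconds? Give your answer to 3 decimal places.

The rate is λ = 1/49.53 = 0.0201898 per second.
Memoryless: the residual past 10.8 is again Exp(λ).
P(10.2 < residual < 73) = e^(−λ·10.2) − e^(−λ·73) = 0.81389 − 0.22904 ≈ 0.585.

0.585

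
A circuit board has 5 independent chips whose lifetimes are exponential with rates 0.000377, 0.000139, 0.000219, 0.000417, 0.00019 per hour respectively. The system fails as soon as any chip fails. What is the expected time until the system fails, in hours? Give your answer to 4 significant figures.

The time to first failure is exponential with rate Σλ = 0.000377 + 0.000139 + 0.000219 + 0.000417 + 0.00019 = 0.001342.
E[min] = 1/Σλ = 1/0.001342 = 745.156 hours.

745.2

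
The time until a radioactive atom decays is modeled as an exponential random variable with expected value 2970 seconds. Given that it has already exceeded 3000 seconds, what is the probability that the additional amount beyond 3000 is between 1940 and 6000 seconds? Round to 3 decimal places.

The rate is λ = 1/2970 = 0.0003367 per second.
Memoryless: the residual past 3000 is again Exp(λ).
P(1940 < residual < 6000) = e^(−λ·1940) − e^(−λ·6000) = 0.52038 − 0.13263 ≈ 0.388.

0.388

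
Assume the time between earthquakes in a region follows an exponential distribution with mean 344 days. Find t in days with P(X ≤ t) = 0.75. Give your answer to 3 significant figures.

477

The rate is λ = 1/344 = 0.00290698 per day.
Set 1 − e^(−λt) = 0.75, so t = −ln(0.25)/λ = 1.3863/0.00290698 ≈ 476.885 days.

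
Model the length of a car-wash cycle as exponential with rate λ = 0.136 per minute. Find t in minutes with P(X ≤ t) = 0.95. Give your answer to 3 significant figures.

22.0

Set 1 − e^(−λt) = 0.95, so t = −ln(0.05)/λ = 2.9957/0.136 ≈ 22.0274 minutes.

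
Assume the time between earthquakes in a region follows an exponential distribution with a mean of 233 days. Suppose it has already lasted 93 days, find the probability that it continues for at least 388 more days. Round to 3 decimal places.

0.189

The rate is λ = 1/233 = 0.00429185 per day.
The exponential is memoryless, so the remaining time is again Exp(λ): the condition X > 93 is irrelevant.
P(X > 388) = e^(−1.6652) ≈ 0.189.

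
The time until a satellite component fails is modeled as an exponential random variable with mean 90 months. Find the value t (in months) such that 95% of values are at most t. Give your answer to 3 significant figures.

270

The rate is λ = 1/90 = 0.0111111 per month.
Set 1 − e^(−λt) = 0.95, so t = −ln(0.05)/λ = 2.9957/0.0111111 ≈ 269.616 months.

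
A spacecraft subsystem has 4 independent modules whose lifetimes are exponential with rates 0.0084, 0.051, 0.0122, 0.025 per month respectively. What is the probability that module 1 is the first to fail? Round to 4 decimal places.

The time to first failure is exponential with rate Σλ = 0.0084 + 0.051 + 0.0122 + 0.025 = 0.0966.
P(module 1 first) = λ_1/Σλ = 0.0084/0.0966 ≈ 0.0870.

0.0870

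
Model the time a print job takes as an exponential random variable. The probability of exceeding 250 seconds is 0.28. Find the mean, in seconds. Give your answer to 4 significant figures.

e^(−λ·250) = 0.28 ⇒ λ = −ln(0.28)/250 = 0.00509186.
Mean = 1/λ = 196.392 seconds.

196.4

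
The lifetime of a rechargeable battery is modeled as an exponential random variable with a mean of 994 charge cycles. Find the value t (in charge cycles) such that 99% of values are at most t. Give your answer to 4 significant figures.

4578

The rate is λ = 1/994 = 0.00100604 per charge cycle.
Set 1 − e^(−λt) = 0.99, so t = −ln(0.01)/λ = 4.6052/0.00100604 ≈ 4577.54 charge cycles.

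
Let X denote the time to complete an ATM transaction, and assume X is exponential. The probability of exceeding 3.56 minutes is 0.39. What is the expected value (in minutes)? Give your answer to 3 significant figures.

e^(−λ·3.56) = 0.39 ⇒ λ = −ln(0.39)/3.56 = 0.264497.
Mean = 1/λ = 3.78076 minutes.

3.78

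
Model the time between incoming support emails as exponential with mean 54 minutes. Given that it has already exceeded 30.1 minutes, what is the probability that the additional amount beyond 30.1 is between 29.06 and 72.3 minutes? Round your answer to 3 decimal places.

The rate is λ = 1/54 = 0.0185185 per minute.
Memoryless: the residual past 30.1 is again Exp(λ).
P(29.06 < residual < 72.3) = e^(−λ·29.06) − e^(−λ·72.3) = 0.58383 − 0.26214 ≈ 0.322.

0.322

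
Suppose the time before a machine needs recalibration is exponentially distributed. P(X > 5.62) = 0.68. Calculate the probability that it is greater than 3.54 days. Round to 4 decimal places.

e^(−λ·5.62) = 0.68 ⇒ λ = −ln(0.68)/5.62 = 0.0686232.
P(X > 3.54) = e^(−0.0686232·3.54) = e^(−0.24293) ≈ 0.7843.

0.7843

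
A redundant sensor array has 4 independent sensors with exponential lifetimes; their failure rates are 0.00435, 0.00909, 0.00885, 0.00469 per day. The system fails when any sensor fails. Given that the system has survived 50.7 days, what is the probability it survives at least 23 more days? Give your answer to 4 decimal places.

Time to first failure ~ Exp(Σλ) with Σλ = 0.02698.
By memorylessness, P(T > 50.7+23 | T > 50.7) = P(T > 23) = e^(−0.02698·23) ≈ 0.5377.

0.5377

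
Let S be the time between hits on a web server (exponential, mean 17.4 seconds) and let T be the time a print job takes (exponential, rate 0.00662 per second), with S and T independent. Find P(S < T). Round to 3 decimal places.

0.897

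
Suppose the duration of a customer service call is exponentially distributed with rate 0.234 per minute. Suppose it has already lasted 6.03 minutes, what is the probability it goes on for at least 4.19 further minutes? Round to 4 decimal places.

0.3751

By the memoryless property, P(X > 6.03+4.19 | X > 6.03) = P(X > 4.19).
P(X > 4.19) = e^(−0.98046) ≈ 0.3751.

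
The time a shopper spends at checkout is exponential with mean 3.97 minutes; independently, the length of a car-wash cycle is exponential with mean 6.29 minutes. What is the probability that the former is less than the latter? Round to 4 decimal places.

0.6131

λ_1 = 1/3.97 = 0.251889, λ_2 = 1/6.29 = 0.158983.
For independent exponentials, P(the former < the latter) = λ_1/(λ_1+λ_2) = 0.251889/0.410872 ≈ 0.6131.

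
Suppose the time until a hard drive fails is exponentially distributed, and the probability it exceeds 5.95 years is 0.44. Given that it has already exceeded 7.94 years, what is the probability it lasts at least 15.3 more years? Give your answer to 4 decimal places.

0.1211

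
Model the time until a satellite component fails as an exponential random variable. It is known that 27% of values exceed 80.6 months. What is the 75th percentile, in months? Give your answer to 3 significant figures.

e^(−λ·80.6) = 0.27 ⇒ λ = −ln(0.27)/80.6 = 0.0162448.
75th percentile: 1 − e^(−λt) = 0.75, t = −ln(0.25)/λ = 85.3376 months.

85.3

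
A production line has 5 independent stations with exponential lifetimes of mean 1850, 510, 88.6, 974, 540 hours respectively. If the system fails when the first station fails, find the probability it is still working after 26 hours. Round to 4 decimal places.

The first failure time is exponential with rate Σλ_i = 1/1850 + 1/510 + 1/88.6 + 1/974 + 1/540 = 0.0166666 per hour.
P(min > 26) = e^(−0.0166666·26) = e^(−0.43333) ≈ 0.6483.

0.6483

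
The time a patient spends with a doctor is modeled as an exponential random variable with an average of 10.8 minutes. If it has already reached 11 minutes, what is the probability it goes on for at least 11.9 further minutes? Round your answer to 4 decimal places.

0.3323

The rate is λ = 1/10.8 = 0.0925926 per minute.
The exponential is memoryless, so the remaining time is again Exp(λ): the condition X > 11 is irrelevant.
P(X > 11.9) = e^(−1.1019) ≈ 0.3323.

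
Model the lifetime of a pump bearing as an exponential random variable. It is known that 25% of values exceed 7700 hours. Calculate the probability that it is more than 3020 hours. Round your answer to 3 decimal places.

e^(−λ·7700) = 0.25 ⇒ λ = −ln(0.25)/7700 = 0.000180038.
P(X > 3020) = e^(−0.000180038·3020) = e^(−0.54372) ≈ 0.581.

0.581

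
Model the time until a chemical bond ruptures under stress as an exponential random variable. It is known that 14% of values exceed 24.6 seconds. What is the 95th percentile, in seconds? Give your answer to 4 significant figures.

e^(−λ·24.6) = 0.14 ⇒ λ = −ln(0.14)/24.6 = 0.0799233.
95th percentile: 1 − e^(−λt) = 0.95, t = −ln(0.05)/λ = 37.4826 seconds.

37.48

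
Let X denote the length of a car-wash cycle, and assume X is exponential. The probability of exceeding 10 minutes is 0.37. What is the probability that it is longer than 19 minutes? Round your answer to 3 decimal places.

0.151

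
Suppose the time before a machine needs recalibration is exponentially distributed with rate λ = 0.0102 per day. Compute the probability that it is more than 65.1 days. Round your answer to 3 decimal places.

P(X > 65.1) = e^(−λ·65.1) = e^(−0.66402) ≈ 0.515.

0.515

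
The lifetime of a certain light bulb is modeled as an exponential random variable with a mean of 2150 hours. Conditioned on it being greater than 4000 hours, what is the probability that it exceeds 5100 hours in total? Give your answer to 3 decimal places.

The rate is λ = 1/2150 = 0.000465116 per hour.
P(X > s+t | X > s) = e^(−λ(s+t))/e^(−λs) = e^(−λt), independent of s = 4000.
P(X > 1100) = e^(−0.51163) ≈ 0.600.

0.600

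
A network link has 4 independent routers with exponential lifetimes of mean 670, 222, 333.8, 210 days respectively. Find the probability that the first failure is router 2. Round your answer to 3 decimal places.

Rates: λ_i = 1/mean_i → 0.00149254, 0.0045045, 0.00299581, 0.0047619; Σλ = 0.0137548.
P(router 2 first) = λ_2/Σλ = 0.0045045/0.0137548 ≈ 0.327.

0.327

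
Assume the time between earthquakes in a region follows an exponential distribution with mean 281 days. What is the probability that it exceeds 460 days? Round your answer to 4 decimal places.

0.1946

The rate is λ = 1/281 = 0.00355872 per day.
P(X > 460) = e^(−λ·460) = e^(−1.637) ≈ 0.1946.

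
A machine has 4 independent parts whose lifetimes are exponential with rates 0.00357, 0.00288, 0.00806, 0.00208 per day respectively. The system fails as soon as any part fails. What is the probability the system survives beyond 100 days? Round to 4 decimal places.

The time to first failure is exponential with rate Σλ = 0.00357 + 0.00288 + 0.00806 + 0.00208 = 0.01659.
P(min > 100) = e^(−0.01659·100) = e^(−1.659) ≈ 0.1903.

0.1903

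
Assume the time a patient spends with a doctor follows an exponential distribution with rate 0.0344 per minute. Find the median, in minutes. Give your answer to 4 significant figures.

Set 1 − e^(−λt) = 0.5, so t = −ln(0.5)/λ = 0.69315/0.0344 ≈ 20.1496 minutes.

20.15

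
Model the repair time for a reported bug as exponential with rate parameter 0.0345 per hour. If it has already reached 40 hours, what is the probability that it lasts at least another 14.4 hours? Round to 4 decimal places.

0.6085

The exponential is memoryless, so the remaining time is again Exp(λ): the condition X > 40 is irrelevant.
P(X > 14.4) = e^(−0.4968) ≈ 0.6085.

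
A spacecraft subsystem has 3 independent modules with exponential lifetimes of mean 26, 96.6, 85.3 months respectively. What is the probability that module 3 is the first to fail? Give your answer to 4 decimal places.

0.1937

Rates: λ_i = 1/mean_i → 0.0384615, 0.010352, 0.0117233; Σλ = 0.0605368.
P(module 3 first) = λ_3/Σλ = 0.0117233/0.0605368 ≈ 0.1937.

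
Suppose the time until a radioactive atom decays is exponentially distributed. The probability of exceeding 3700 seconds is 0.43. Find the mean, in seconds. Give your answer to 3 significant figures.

4380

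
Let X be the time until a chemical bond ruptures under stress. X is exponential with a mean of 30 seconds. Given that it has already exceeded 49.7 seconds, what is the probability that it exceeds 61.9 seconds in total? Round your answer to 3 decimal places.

The rate is λ = 1/30 = 0.0333333 per second.
The exponential is memoryless, so the remaining time is again Exp(λ): the condition X > 49.7 is irrelevant.
P(X > 12.2) = e^(−0.40667) ≈ 0.666.

0.666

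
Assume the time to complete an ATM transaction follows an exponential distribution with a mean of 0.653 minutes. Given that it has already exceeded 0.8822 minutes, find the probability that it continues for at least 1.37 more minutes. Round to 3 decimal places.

0.123

The rate is λ = 1/0.653 = 1.53139 per minute.
P(X > s+t | X > s) = e^(−λ(s+t))/e^(−λs) = e^(−λt), independent of s = 0.8822.
P(X > 1.37) = e^(−2.098) ≈ 0.123.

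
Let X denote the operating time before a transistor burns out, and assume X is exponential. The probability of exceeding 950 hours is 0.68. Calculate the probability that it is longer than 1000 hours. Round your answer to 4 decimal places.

e^(−λ·950) = 0.68 ⇒ λ = −ln(0.68)/950 = 0.000405961.
P(X > 1000) = e^(−0.000405961·1000) = e^(−0.40596) ≈ 0.6663.

0.6663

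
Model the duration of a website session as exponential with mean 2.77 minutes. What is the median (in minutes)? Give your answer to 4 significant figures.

1.920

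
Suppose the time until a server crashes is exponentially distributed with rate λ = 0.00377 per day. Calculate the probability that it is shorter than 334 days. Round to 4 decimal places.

P(X ≤ 334) = 1 − e^(−λ·334) = 1 − e^(−1.2592) ≈ 0.7161.

0.7161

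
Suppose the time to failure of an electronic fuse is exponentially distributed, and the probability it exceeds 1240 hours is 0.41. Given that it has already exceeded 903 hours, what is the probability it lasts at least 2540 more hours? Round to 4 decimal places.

From e^(−λ·1240) = 0.41, λ = −ln(0.41)/1240 = 0.000719031.
Memoryless: P(X > 903+2540 | X > 903) = P(X > 2540) = e^(−0.000719031·2540) ≈ 0.1610.

0.1610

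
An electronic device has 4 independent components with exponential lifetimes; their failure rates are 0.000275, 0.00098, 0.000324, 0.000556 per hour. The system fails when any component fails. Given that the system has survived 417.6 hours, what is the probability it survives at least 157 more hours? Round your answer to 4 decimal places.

0.7152

Time to first failure ~ Exp(Σλ) with Σλ = 0.002135.
By memorylessness, P(T > 417.6+157 | T > 417.6) = P(T > 157) = e^(−0.002135·157) ≈ 0.7152.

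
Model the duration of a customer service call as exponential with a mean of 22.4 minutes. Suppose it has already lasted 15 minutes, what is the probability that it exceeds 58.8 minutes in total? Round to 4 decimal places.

The rate is λ = 1/22.4 = 0.0446429 per minute.
By the memoryless property, P(X > 15+43.8 | X > 15) = P(X > 43.8).
P(X > 43.8) = e^(−1.9554) ≈ 0.1415.

0.1415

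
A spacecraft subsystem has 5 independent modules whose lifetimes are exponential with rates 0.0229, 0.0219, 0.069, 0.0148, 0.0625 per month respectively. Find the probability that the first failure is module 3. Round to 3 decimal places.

The time to first failure is exponential with rate Σλ = 0.0229 + 0.0219 + 0.069 + 0.0148 + 0.0625 = 0.1911.
P(module 3 first) = λ_3/Σλ = 0.069/0.1911 ≈ 0.361.

0.361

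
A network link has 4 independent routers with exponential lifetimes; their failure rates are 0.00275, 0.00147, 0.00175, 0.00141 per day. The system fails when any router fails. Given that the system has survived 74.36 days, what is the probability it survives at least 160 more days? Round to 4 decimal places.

0.3070

Time to first failure ~ Exp(Σλ) with Σλ = 0.00738.
By memorylessness, P(T > 74.36+160 | T > 74.36) = P(T > 160) = e^(−0.00738·160) ≈ 0.3070.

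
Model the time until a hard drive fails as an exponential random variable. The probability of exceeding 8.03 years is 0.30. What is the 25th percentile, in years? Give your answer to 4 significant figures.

1.919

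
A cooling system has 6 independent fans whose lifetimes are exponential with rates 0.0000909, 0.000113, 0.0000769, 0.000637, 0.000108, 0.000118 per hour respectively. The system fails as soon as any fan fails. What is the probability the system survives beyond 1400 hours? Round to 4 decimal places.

0.2016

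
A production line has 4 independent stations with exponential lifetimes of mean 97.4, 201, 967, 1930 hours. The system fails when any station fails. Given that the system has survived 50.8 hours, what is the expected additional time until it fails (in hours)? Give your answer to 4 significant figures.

59.54

First-failure rate Σλ = 1/97.4 + 1/201 + 1/967 + 1/1930 = 0.0167943.
By memorylessness the expected residual is 1/Σλ = 59.5439 hours, regardless of the 50.8 already elapsed.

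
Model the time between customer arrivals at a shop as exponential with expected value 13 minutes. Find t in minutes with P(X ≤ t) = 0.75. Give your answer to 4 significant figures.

18.02

The rate is λ = 1/13 = 0.0769231 per minute.
Set 1 − e^(−λt) = 0.75, so t = −ln(0.25)/λ = 1.3863/0.0769231 ≈ 18.0218 minutes.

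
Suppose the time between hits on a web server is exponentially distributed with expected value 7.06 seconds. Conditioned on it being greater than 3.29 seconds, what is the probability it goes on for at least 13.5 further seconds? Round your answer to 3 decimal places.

The rate is λ = 1/7.06 = 0.141643 per second.
The exponential is memoryless, so the remaining time is again Exp(λ): the condition X > 3.29 is irrelevant.
P(X > 13.5) = e^(−1.9122) ≈ 0.148.

0.148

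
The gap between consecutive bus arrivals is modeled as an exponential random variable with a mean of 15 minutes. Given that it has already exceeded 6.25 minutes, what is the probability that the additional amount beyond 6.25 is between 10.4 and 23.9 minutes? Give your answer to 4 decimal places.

The rate is λ = 1/15 = 0.0666667 per minute.
Memoryless: the residual past 6.25 is again Exp(λ).
P(10.4 < residual < 23.9) = e^(−λ·10.4) − e^(−λ·23.9) = 0.49991 − 0.20325 ≈ 0.2967.

0.2967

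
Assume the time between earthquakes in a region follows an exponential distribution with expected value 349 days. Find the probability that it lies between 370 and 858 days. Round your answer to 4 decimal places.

The rate is λ = 1/349 = 0.00286533 per day.
P(370 < X < 858) = e^(−λ·370) − e^(−λ·858) = 0.34640 − 0.08557 ≈ 0.2608.

0.2608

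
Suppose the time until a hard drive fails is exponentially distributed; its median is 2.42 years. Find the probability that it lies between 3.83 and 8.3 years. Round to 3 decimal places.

For an exponential, median = ln(2)/λ, so λ = ln 2 / 2.42 = 0.286424 per year.
P(3.83 < X < 8.3) = e^(−λ·3.83) − e^(−λ·8.3) = 0.33387 − 0.09280 ≈ 0.241.

0.241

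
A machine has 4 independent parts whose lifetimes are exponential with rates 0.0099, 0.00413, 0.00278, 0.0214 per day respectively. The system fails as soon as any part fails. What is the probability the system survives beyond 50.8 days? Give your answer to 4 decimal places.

0.1436

The time to first failure is exponential with rate Σλ = 0.0099 + 0.00413 + 0.00278 + 0.0214 = 0.03821.
P(min > 50.8) = e^(−0.03821·50.8) = e^(−1.9411) ≈ 0.1436.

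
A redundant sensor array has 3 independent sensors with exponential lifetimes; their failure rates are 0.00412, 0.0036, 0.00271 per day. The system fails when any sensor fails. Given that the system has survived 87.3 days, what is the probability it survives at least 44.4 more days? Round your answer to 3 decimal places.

Time to first failure ~ Exp(Σλ) with Σλ = 0.01043.
By memorylessness, P(T > 87.3+44.4 | T > 87.3) = P(T > 44.4) = e^(−0.01043·44.4) ≈ 0.629.

0.629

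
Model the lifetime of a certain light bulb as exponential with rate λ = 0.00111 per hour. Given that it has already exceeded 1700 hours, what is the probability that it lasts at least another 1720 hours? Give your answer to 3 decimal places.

0.148

P(X > s+t | X > s) = e^(−λ(s+t))/e^(−λs) = e^(−λt), independent of s = 1700.
P(X > 1720) = e^(−1.9092) ≈ 0.148.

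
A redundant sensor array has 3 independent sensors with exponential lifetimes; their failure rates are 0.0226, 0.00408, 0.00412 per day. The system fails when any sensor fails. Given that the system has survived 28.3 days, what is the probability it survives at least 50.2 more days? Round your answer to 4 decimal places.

Time to first failure ~ Exp(Σλ) with Σλ = 0.0308.
By memorylessness, P(T > 28.3+50.2 | T > 28.3) = P(T > 50.2) = e^(−0.0308·50.2) ≈ 0.2131.

0.2131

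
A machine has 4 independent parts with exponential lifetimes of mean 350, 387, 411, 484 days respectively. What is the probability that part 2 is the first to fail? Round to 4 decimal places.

Rates: λ_i = 1/mean_i → 0.00285714, 0.00258398, 0.00243309, 0.00206612; Σλ = 0.00994033.
P(part 2 first) = λ_2/Σλ = 0.00258398/0.00994033 ≈ 0.2599.

0.2599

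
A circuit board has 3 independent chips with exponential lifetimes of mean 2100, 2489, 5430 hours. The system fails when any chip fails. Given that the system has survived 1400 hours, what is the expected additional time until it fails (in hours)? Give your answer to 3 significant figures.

First-failure rate Σλ = 1/2100 + 1/2489 + 1/5430 = 0.00106212.
By memorylessness the expected residual is 1/Σλ = 941.513 hours, regardless of the 1400 already elapsed.

942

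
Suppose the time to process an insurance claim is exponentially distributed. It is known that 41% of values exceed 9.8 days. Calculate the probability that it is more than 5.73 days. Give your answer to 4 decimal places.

0.5937

e^(−λ·9.8) = 0.41 ⇒ λ = −ln(0.41)/9.8 = 0.0909794.
P(X > 5.73) = e^(−0.0909794·5.73) = e^(−0.52131) ≈ 0.5937.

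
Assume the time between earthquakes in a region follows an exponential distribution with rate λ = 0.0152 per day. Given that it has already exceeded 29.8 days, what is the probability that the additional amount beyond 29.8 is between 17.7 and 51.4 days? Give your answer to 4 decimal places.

Memoryless: the residual past 29.8 is again Exp(λ).
P(17.7 < residual < 51.4) = e^(−λ·17.7) − e^(−λ·51.4) = 0.76411 − 0.45782 ≈ 0.3063.

0.3063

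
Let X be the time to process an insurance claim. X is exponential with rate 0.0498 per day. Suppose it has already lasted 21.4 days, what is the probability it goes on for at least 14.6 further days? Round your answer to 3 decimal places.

0.483

By the memoryless property, P(X > 21.4+14.6 | X > 21.4) = P(X > 14.6).
P(X > 14.6) = e^(−0.72708) ≈ 0.483.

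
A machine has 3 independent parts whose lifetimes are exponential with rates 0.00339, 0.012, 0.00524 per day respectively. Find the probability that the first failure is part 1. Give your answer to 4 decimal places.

The time to first failure is exponential with rate Σλ = 0.00339 + 0.012 + 0.00524 = 0.02063.
P(part 1 first) = λ_1/Σλ = 0.00339/0.02063 ≈ 0.1643.

0.1643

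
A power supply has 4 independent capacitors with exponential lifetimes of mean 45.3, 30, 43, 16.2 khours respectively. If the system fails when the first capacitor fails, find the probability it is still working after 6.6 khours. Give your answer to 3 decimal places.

The first failure time is exponential with rate Σλ_i = 1/45.3 + 1/30 + 1/43 + 1/16.2 = 0.140393 per khour.
P(min > 6.6) = e^(−0.140393·6.6) = e^(−0.92659) ≈ 0.396.

0.396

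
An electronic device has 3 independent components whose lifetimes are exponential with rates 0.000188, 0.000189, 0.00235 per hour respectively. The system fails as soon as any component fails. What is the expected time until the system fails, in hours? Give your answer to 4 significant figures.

The time to first failure is exponential with rate Σλ = 0.000188 + 0.000189 + 0.00235 = 0.002727.
E[min] = 1/Σλ = 1/0.002727 = 366.703 hours.

366.7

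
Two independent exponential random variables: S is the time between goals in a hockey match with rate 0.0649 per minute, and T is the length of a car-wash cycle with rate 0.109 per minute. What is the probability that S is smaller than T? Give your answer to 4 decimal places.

0.3732

λ_1 = 0.0649, λ_2 = 0.109.
For independent exponentials, P(S < T) = λ_1/(λ_1+λ_2) = 0.0649/0.1739 ≈ 0.3732.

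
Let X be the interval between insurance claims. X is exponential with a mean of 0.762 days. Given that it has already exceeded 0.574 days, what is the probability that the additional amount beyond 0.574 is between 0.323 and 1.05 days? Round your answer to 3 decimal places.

0.402

The rate is λ = 1/0.762 = 1.31234 per day.
Memoryless: the residual past 0.574 is again Exp(λ).
P(0.323 < residual < 1.05) = e^(−λ·0.323) − e^(−λ·1.05) = 0.65450 − 0.25209 ≈ 0.402.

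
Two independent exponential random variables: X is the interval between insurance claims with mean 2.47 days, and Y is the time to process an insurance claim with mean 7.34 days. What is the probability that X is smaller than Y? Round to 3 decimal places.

0.748

λ_1 = 1/2.47 = 0.404858, λ_2 = 1/7.34 = 0.13624.
For independent exponentials, P(X < Y) = λ_1/(λ_1+λ_2) = 0.404858/0.541098 ≈ 0.748.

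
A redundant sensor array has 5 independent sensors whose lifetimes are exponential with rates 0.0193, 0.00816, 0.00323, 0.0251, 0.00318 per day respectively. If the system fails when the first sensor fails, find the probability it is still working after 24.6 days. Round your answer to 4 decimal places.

The time to first failure is exponential with rate Σλ = 0.0193 + 0.00816 + 0.00323 + 0.0251 + 0.00318 = 0.05897.
P(min > 24.6) = e^(−0.05897·24.6) = e^(−1.4507) ≈ 0.2344.

0.2344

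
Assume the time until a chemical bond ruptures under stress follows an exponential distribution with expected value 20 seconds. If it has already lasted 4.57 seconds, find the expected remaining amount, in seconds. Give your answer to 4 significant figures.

20.00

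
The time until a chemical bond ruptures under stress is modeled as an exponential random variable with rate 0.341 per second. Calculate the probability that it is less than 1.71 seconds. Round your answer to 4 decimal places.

P(X ≤ 1.71) = 1 − e^(−λ·1.71) = 1 − e^(−0.58311) ≈ 0.4418.

0.4418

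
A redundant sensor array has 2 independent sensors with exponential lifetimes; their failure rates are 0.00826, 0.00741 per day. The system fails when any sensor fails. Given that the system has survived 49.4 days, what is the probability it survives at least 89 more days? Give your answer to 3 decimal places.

Time to first failure ~ Exp(Σλ) with Σλ = 0.01567.
By memorylessness, P(T > 49.4+89 | T > 49.4) = P(T > 89) = e^(−0.01567·89) ≈ 0.248.

0.248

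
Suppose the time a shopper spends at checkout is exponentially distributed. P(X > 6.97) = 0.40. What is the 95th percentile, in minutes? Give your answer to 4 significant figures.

22.79

e^(−λ·6.97) = 0.40 ⇒ λ = −ln(0.40)/6.97 = 0.131462.
95th percentile: 1 − e^(−λt) = 0.95, t = −ln(0.05)/λ = 22.7878 minutes.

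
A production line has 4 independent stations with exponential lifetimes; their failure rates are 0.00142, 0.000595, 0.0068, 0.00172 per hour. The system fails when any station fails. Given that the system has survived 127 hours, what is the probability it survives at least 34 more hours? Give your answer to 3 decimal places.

0.699

Time to first failure ~ Exp(Σλ) with Σλ = 0.010535.
By memorylessness, P(T > 127+34 | T > 127) = P(T > 34) = e^(−0.010535·34) ≈ 0.699.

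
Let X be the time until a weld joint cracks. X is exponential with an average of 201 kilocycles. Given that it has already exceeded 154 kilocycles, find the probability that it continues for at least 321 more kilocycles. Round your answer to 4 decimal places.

The rate is λ = 1/201 = 0.00497512 per kilocycle.
P(X > s+t | X > s) = e^(−λ(s+t))/e^(−λs) = e^(−λt), independent of s = 154.
P(X > 321) = e^(−1.597) ≈ 0.2025.

0.2025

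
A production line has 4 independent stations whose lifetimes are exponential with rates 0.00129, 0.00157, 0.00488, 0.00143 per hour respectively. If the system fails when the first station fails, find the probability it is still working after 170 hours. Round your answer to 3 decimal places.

0.210

The time to first failure is exponential with rate Σλ = 0.00129 + 0.00157 + 0.00488 + 0.00143 = 0.00917.
P(min > 170) = e^(−0.00917·170) = e^(−1.5589) ≈ 0.210.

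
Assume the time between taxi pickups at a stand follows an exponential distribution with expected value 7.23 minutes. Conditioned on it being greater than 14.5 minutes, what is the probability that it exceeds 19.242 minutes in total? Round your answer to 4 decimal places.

0.5190

The rate is λ = 1/7.23 = 0.138313 per minute.
The exponential is memoryless, so the remaining time is again Exp(λ): the condition X > 14.5 is irrelevant.
P(X > 4.742) = e^(−0.65588) ≈ 0.5190.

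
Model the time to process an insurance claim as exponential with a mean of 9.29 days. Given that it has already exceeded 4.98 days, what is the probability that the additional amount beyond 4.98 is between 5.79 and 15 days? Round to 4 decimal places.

The rate is λ = 1/9.29 = 0.107643 per day.
Memoryless: the residual past 4.98 is again Exp(λ).
P(5.79 < residual < 15) = e^(−λ·5.79) − e^(−λ·15) = 0.53620 − 0.19896 ≈ 0.3372.

0.3372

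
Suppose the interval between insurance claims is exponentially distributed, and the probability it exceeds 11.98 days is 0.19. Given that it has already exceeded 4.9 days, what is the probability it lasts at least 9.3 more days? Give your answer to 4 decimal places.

0.2755

From e^(−λ·11.98) = 0.19, λ = −ln(0.19)/11.98 = 0.138625.
Memoryless: P(X > 4.9+9.3 | X > 4.9) = P(X > 9.3) = e^(−0.138625·9.3) ≈ 0.2755.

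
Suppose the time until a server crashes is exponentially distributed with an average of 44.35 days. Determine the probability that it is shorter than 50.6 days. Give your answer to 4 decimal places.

0.6805

The rate is λ = 1/44.35 = 0.0225479 per day.
P(X ≤ 50.6) = 1 − e^(−λ·50.6) = 1 − e^(−1.1409) ≈ 0.6805.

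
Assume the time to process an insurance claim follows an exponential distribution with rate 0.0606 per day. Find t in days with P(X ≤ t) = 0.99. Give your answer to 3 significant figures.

76.0

Set 1 − e^(−λt) = 0.99, so t = −ln(0.01)/λ = 4.6052/0.0606 ≈ 75.9929 days.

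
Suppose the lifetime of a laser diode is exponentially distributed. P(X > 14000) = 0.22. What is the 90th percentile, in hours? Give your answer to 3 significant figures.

e^(−λ·14000) = 0.22 ⇒ λ = −ln(0.22)/14000 = 0.000108152.
90th percentile: 1 − e^(−λt) = 0.9, t = −ln(0.1)/λ = 21290.3 hours.

21300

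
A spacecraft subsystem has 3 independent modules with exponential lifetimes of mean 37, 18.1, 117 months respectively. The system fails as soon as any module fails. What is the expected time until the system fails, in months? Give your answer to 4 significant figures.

11.01

The first failure time is exponential with rate Σλ_i = 1/37 + 1/18.1 + 1/117 = 0.0908227 per month.
E[min] = 1/Σλ = 1/0.0908227 = 11.0105 months.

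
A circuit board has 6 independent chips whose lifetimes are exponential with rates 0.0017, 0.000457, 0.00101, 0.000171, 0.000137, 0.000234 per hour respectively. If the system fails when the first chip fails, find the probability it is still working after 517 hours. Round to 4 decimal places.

0.1470

The time to first failure is exponential with rate Σλ = 0.0017 + 0.000457 + 0.00101 + 0.000171 + 0.000137 + 0.000234 = 0.003709.
P(min > 517) = e^(−0.003709·517) = e^(−1.9176) ≈ 0.1470.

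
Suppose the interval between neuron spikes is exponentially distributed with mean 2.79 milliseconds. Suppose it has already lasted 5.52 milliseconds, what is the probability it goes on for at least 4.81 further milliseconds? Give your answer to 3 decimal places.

0.178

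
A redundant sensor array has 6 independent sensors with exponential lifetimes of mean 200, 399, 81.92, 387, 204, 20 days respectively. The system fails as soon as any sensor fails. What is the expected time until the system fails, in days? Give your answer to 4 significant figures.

The first failure time is exponential with rate Σλ_i = 1/200 + 1/399 + 1/81.92 + 1/387 + 1/204 + 1/20 = 0.0771992 per day.
E[min] = 1/Σλ = 1/0.0771992 = 12.9535 days.

12.95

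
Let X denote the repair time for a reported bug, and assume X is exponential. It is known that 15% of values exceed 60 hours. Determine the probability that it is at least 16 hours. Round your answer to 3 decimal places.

e^(−λ·60) = 0.15 ⇒ λ = −ln(0.15)/60 = 0.0316187.
P(X > 16) = e^(−0.0316187·16) = e^(−0.5059) ≈ 0.603.

0.603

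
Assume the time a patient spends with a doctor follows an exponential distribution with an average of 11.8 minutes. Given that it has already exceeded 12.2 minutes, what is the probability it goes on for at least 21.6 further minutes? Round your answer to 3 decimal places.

0.160

The rate is λ = 1/11.8 = 0.0847458 per minute.
The exponential is memoryless, so the remaining time is again Exp(λ): the condition X > 12.2 is irrelevant.
P(X > 21.6) = e^(−1.8305) ≈ 0.160.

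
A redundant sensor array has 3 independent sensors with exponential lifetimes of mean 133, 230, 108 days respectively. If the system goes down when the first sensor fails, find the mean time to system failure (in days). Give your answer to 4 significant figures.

The first failure time is exponential with rate Σλ_i = 1/133 + 1/230 + 1/108 = 0.0211259 per day.
E[min] = 1/Σλ = 1/0.0211259 = 47.3353 days.

47.34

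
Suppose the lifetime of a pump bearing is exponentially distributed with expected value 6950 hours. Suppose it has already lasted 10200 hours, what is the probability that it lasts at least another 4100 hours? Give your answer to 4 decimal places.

The rate is λ = 1/6950 = 0.000143885 per hour.
By the memoryless property, P(X > 10200+4100 | X > 10200) = P(X > 4100).
P(X > 4100) = e^(−0.58993) ≈ 0.5544.

0.5544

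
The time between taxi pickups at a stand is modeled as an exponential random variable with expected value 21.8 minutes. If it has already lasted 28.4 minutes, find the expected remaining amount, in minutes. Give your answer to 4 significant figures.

21.80

The rate is λ = 1/21.8 = 0.0458716 per minute.
By memorylessness, the remaining amount past any threshold is again Exp(λ) with mean 1/λ = 21.8 minutes.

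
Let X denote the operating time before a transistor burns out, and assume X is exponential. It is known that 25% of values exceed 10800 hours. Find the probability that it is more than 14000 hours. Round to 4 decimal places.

0.1658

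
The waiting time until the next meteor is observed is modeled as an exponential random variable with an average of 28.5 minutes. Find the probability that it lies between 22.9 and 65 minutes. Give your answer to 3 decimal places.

0.346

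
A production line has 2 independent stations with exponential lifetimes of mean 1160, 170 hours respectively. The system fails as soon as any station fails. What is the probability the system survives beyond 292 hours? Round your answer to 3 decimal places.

0.140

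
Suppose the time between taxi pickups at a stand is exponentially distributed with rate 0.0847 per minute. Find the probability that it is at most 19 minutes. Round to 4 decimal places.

0.8000

P(X ≤ 19) = 1 − e^(−λ·19) = 1 − e^(−1.6093) ≈ 0.8000.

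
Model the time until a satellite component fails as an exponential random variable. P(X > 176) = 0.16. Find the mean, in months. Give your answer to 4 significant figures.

96.04

e^(−λ·176) = 0.16 ⇒ λ = −ln(0.16)/176 = 0.0104124.
Mean = 1/λ = 96.0394 months.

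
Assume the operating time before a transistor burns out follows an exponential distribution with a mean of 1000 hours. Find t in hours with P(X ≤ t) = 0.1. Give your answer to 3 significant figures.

105

The rate is λ = 1/1000 = 0.001 per hour.
Set 1 − e^(−λt) = 0.1, so t = −ln(0.9)/λ = 0.10536/0.001 ≈ 105.361 hours.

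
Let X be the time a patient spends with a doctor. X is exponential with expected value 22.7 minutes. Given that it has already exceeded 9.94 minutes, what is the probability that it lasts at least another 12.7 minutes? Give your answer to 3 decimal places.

0.572

The rate is λ = 1/22.7 = 0.0440529 per minute.
By the memoryless property, P(X > 9.94+12.7 | X > 9.94) = P(X > 12.7).
P(X > 12.7) = e^(−0.55947) ≈ 0.572.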